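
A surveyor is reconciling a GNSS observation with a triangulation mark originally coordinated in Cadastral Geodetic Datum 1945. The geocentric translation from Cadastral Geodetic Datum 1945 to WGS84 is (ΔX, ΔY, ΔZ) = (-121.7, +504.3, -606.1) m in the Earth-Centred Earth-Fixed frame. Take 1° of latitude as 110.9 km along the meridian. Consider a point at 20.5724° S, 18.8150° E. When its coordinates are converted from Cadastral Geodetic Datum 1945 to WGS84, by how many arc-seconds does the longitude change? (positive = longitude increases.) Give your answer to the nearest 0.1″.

sin φ = -0.351391, cos φ = 0.936229, sin λ = 0.322514, cos λ = 0.946565.
East component: ΔE = −sin λ·ΔX + cos λ·ΔY = −(0.322514)(-121.7) + (0.946565)(504.3) = 516.60 m.
1° of latitude spans 110900 m; at latitude φ, 1° of longitude spans that × cos φ = 103827.8 m, so Δλ = 516.60 / 103827.8 × 3600 = 17.912″.

Δλ = 17.9″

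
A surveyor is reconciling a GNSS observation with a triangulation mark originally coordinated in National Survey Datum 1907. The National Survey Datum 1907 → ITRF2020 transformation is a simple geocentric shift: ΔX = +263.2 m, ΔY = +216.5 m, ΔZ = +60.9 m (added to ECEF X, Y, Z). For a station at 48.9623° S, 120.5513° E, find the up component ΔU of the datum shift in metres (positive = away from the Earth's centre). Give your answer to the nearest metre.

ΔU = -11 m

The local up (radial) axis is (cos φ cos λ, cos φ sin λ, sin φ), giving ΔU = -87.839 + 122.411 − 45.936 = -11.36 m.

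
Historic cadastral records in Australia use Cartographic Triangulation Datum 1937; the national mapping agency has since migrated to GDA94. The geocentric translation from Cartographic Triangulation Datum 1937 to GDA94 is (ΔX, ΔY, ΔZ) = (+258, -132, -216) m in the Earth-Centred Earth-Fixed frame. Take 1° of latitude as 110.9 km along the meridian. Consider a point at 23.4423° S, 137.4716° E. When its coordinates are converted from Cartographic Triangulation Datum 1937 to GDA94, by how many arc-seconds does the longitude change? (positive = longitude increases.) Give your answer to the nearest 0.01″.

sin φ = -0.397825, cos φ = 0.917461, sin λ = 0.675956, cos λ = -0.736942.
East component: ΔE = −sin λ·ΔX + cos λ·ΔY = −(0.675956)(258) + (-0.736942)(-132) = -77.12 m.
1° of latitude spans 110900 m; at latitude φ, 1° of longitude spans that × cos φ = 101746.4 m, so Δλ = -77.12 / 101746.4 × 3600 = -2.729″.

Δλ = -2.73″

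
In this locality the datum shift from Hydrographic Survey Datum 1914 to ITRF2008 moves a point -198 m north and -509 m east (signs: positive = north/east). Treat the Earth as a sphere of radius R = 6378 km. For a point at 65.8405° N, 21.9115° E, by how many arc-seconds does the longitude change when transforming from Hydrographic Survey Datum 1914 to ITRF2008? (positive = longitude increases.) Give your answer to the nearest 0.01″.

Δλ = -40.22″

At latitude 65.8405°, cos φ = 0.409278.
One radian of longitude at latitude φ spans R cos φ, so Δλ = ΔE / (R cos φ) = -509.0 / (6378000 × 0.409278) = -1.9499e-04 rad = -40.220″.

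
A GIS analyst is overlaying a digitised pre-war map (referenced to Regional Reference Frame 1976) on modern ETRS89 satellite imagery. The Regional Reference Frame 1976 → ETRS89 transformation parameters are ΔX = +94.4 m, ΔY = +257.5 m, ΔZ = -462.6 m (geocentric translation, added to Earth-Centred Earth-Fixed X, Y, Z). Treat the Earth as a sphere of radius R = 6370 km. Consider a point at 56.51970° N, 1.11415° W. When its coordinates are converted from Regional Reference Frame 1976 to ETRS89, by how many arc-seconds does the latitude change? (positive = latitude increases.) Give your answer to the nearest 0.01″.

Δφ = -10.68″

sin φ = 0.834076, cos φ = 0.551650, sin λ = -0.019444, cos λ = 0.999811.
North component: ΔN = −sin φ cos λ·ΔX − sin φ sin λ·ΔY + cos φ·ΔZ = −(0.834076)(0.999811)(94.4) − (0.834076)(-0.019444)(257.5) + (0.551650)(-462.6) = -329.74 m.
1° of latitude spans πR/180 = 111177 m, so Δφ = -329.74 / 111177 × 3600 = -10.677″.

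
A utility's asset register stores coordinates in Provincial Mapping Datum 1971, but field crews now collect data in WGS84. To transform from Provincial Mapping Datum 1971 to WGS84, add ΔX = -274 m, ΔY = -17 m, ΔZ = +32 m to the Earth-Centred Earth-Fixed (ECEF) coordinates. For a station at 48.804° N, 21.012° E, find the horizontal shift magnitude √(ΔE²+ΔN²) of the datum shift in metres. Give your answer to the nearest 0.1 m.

At φ = 48.804°, λ = 21.012°: sin φ = 0.752461, cos φ = 0.658637, sin λ = 0.358563, cos λ = 0.933505.
ΔE = −sin λ·ΔX + cos λ·ΔY = −(0.358563)·(-274) + (0.933505)·(-17) = 82.38 m.
ΔN = −sin φ cos λ·ΔX − sin φ sin λ·ΔY + cos φ·ΔZ = −(0.752461)(0.933505)(-274) − (0.752461)(0.358563)(-17) + (0.658637)(32) = 218.13 m.
Horizontal magnitude = √(ΔE² + ΔN²) = √(82.38² + 218.13²) = 233.16 m.

233.2 m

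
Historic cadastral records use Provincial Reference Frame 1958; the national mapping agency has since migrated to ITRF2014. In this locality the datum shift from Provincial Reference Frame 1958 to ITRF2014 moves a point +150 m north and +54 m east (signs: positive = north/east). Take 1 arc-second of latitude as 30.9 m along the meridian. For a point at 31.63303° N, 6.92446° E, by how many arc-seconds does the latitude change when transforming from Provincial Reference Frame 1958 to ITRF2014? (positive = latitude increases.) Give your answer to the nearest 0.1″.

Δφ = 4.9″

1″ of latitude = 30.90 m, so Δφ = 150.0 / 30.90 = 4.854″.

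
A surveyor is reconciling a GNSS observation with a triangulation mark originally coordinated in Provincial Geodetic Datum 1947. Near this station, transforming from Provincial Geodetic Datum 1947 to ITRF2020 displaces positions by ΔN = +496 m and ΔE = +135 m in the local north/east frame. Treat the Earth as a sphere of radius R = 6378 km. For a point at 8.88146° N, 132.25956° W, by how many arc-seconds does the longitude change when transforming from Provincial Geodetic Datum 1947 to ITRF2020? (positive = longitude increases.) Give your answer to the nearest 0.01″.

At latitude 8.88146°, cos φ = 0.988010.
One radian of longitude at latitude φ spans R cos φ, so Δλ = ΔE / (R cos φ) = 135.0 / (6378000 × 0.988010) = 2.1423e-05 rad = 4.419″.

Δλ = 4.42″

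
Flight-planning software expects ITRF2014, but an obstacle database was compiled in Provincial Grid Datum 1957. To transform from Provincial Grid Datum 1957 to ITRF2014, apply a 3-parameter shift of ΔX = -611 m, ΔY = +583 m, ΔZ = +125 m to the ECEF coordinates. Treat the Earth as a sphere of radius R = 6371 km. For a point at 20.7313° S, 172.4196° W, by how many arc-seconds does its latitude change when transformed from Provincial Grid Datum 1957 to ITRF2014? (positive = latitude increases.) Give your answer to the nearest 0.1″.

sin φ = -0.353986, cos φ = 0.935251, sin λ = -0.131917, cos λ = -0.991261.
North component: ΔN = −sin φ cos λ·ΔX − sin φ sin λ·ΔY + cos φ·ΔZ = −(-0.353986)(-0.991261)(-611) − (-0.353986)(-0.131917)(583) + (0.935251)(125) = 304.08 m.
1° of latitude spans πR/180 = 111195 m, so Δφ = 304.08 / 111195 × 3600 = 9.845″.

Δφ = 9.8″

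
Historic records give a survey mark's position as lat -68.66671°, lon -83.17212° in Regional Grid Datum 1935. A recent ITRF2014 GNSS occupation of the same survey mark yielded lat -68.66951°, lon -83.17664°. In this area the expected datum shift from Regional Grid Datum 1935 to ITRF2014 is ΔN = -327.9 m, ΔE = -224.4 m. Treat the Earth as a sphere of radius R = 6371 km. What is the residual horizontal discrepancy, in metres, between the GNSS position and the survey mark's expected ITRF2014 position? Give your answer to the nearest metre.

Observed coordinate differences: Δφ = -0.00280°, Δλ = -0.00452°.
Converting to metres (1° lat = 111195 m, cos φ = 0.363793): observed ΔN = -311.3 m, observed ΔE = -182.8 m.
Subtracting the expected shift leaves a residual of -311.3 − (-327.9) = 16.6 m north and -182.8 − (-224.4) = 41.6 m east.
Residual distance = √(16.6² + 41.6²) = 44.7 m.

45 m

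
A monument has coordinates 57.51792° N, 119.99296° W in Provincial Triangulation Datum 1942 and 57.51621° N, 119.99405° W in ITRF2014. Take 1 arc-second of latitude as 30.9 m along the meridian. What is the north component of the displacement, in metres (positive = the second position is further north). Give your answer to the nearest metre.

ΔN = -190 m

Δφ = 57.51621° − 57.51792° = -0.00171°; Δλ = -119.99405° − -119.99296° = -0.00109°.
1° of latitude = 3600 × 30.90 = 111240 m.
ΔN = Δφ × 111240 = -190.2 m; ΔE = Δλ × 111240 × cos(57.51792°) = -0.00109 × 111240 × 0.537036 = -65.1 m.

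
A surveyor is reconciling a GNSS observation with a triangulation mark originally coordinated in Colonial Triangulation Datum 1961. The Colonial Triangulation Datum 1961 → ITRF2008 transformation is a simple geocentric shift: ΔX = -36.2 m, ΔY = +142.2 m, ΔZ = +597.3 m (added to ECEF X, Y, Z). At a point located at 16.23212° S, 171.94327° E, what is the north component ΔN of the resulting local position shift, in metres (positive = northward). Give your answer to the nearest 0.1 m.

The local north axis is (−sin φ cos λ, −sin φ sin λ, cos φ), giving ΔN = 10.019 + 5.571 + 573.490 = 589.08 m.

ΔN = 589.1 m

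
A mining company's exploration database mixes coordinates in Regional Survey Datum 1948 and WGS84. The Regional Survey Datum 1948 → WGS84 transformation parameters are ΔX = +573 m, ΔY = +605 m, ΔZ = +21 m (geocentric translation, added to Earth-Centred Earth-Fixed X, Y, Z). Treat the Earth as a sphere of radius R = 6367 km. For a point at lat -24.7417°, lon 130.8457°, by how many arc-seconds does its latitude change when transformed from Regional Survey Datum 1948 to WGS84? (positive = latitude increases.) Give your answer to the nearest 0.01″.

Δφ = 1.74″

sin φ = -0.418528, cos φ = 0.908204, sin λ = 0.756474, cos λ = -0.654024.
North component: ΔN = −sin φ cos λ·ΔX − sin φ sin λ·ΔY + cos φ·ΔZ = −(-0.418528)(-0.654024)(573) − (-0.418528)(0.756474)(605) + (0.908204)(21) = 53.77 m.
1° of latitude spans πR/180 = 111125 m, so Δφ = 53.77 / 111125 × 3600 = 1.742″.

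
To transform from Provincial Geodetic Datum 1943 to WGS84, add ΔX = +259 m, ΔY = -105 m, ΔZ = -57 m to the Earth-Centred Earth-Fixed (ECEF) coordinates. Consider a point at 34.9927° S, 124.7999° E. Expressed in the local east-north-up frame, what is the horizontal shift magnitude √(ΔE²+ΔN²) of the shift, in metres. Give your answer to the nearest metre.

The local east axis at (φ, λ) is (−sin λ, cos λ, 0), so ΔE = −sin(124.7999°)·259 + cos(124.7999°)·(-105) = -152.75 m.
The local north axis is (−sin φ cos λ, −sin φ sin λ, cos φ), giving ΔN = -84.767 − 49.445 − 46.696 = -180.91 m.
Horizontal magnitude = √(ΔE² + ΔN²) = √((-152.75)² + (-180.91)²) = 236.77 m.

237 m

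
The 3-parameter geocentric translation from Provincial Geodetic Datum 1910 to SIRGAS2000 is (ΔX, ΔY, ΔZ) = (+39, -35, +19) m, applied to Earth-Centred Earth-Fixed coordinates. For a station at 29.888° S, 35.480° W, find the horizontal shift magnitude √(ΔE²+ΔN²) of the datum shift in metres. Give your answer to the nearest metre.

43 m

At φ = -29.888°, λ = -35.480°: sin φ = -0.498306, cos φ = 0.867001, sin λ = -0.580419, cos λ = 0.814318.
ΔE = −sin λ·ΔX + cos λ·ΔY = −(-0.580419)·(39) + (0.814318)·(-35) = -5.86 m.
ΔN = −sin φ cos λ·ΔX − sin φ sin λ·ΔY + cos φ·ΔZ = −(-0.498306)(0.814318)(39) − (-0.498306)(-0.580419)(-35) + (0.867001)(19) = 42.42 m.
Horizontal magnitude = √(ΔE² + ΔN²) = √((-5.86)² + 42.42²) = 42.82 m.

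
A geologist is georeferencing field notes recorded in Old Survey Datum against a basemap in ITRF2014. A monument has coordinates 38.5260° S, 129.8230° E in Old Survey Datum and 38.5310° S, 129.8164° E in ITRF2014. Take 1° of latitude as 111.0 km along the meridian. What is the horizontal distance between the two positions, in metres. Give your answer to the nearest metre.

Δφ = -38.5310° − -38.5260° = -0.0050°; Δλ = 129.8164° − 129.8230° = -0.0066°.
ΔN = Δφ × 111000 = -555.0 m; ΔE = Δλ × 111000 × cos(-38.5260°) = -0.0066 × 111000 × 0.782326 = -573.1 m.
Distance = √(ΔE² + ΔN²) = √((-573.1)² + (-555.0)²) = 797.8 m.

798 m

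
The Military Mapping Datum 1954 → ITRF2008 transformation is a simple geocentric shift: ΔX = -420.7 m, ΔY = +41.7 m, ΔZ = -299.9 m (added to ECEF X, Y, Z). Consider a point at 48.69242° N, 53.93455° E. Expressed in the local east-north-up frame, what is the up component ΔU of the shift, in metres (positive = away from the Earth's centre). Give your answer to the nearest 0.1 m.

ΔU = -366.5 m

At φ = 48.69242°, λ = 53.93455°: sin φ = 0.751177, cos φ = 0.660101, sin λ = 0.808345, cos λ = 0.588709.
ΔU = cos φ cos λ·ΔX + cos φ sin λ·ΔY + sin φ·ΔZ = (0.660101)(0.588709)(-420.7) + (0.660101)(0.808345)(41.7) + (0.751177)(-299.9) = -366.51 m.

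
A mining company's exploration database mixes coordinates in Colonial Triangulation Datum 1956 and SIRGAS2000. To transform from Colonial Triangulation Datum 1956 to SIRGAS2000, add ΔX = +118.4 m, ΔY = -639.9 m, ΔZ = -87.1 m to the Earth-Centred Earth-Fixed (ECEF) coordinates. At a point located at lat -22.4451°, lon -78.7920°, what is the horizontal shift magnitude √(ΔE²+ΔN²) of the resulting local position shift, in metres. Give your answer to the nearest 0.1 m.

168.1 m

The local east axis at (φ, λ) is (−sin λ, cos λ, 0), so ΔE = −sin(-78.7920°)·118.4 + cos(-78.7920°)·(-639.9) = -8.24 m.
The local north axis is (−sin φ cos λ, −sin φ sin λ, cos φ), giving ΔN = 8.787 + 239.653 − 80.502 = 167.94 m.
Horizontal magnitude = √(ΔE² + ΔN²) = √((-8.24)² + 167.94²) = 168.14 m.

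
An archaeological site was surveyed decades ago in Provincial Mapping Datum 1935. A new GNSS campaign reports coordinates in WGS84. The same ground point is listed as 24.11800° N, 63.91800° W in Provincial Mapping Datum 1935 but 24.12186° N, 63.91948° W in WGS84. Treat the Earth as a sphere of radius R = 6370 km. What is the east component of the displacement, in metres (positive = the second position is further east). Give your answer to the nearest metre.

ΔE = -150 m

Δφ = 24.12186° − 24.11800° = +0.00386°; Δλ = -63.91948° − -63.91800° = -0.00148°.
1° along a meridian = πR/180 = 111177 m.
ΔN = Δφ × 111177 = 429.1 m; ΔE = Δλ × 111177 × cos(24.11800°) = -0.00148 × 111177 × 0.912706 = -150.2 m.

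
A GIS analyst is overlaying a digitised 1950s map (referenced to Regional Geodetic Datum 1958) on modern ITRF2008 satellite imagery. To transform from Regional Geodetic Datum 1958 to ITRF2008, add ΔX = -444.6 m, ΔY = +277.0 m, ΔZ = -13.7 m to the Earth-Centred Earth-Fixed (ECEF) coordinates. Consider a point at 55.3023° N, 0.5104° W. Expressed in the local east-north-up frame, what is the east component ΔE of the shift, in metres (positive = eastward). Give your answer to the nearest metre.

ΔE = 273 m

The local east axis at (φ, λ) is (−sin λ, cos λ, 0), so ΔE = −sin(-0.5104°)·(-444.6) + cos(-0.5104°)·277.0 = 273.03 m.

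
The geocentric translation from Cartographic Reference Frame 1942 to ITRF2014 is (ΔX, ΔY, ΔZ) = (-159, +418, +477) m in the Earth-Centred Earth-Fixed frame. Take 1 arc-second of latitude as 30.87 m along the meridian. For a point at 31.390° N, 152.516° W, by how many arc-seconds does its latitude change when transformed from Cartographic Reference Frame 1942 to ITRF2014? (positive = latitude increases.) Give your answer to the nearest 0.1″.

Δφ = 14.1″

sin φ = 0.520861, cos φ = 0.853642, sin λ = -0.461501, cos λ = -0.887140.
North component: ΔN = −sin φ cos λ·ΔX − sin φ sin λ·ΔY + cos φ·ΔZ = −(0.520861)(-0.887140)(-159) − (0.520861)(-0.461501)(418) + (0.853642)(477) = 434.19 m.
1° of latitude spans 3600 × 30.87 = 111132 m, so Δφ = 434.19 / 111132 × 3600 = 14.065″.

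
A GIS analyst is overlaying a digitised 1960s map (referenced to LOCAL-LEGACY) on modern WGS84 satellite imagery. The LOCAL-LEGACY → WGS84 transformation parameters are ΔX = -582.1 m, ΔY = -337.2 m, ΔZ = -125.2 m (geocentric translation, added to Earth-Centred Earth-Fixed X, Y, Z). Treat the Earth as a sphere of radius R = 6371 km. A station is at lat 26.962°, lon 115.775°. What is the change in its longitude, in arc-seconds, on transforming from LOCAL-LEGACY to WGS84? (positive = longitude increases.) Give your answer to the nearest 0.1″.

sin φ = 0.453399, cos φ = 0.891307, sin λ = 0.900509, cos λ = -0.434838.
East component: ΔE = −sin λ·ΔX + cos λ·ΔY = −(0.900509)(-582.1) + (-0.434838)(-337.2) = 670.81 m.
1° of latitude spans πR/180 = 111195 m; at latitude φ, 1° of longitude spans that × cos φ = 99108.9 m, so Δλ = 670.81 / 99108.9 × 3600 = 24.366″.

Δλ = 24.4″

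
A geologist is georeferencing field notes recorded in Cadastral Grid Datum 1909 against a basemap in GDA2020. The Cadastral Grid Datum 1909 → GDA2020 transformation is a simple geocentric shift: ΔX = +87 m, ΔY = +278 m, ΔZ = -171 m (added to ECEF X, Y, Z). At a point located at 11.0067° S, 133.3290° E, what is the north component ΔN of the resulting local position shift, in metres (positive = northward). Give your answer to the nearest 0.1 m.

ΔN = -140.6 m

The local north axis is (−sin φ cos λ, −sin φ sin λ, cos φ), giving ΔN = -11.398 + 38.609 − 167.854 = -140.64 m.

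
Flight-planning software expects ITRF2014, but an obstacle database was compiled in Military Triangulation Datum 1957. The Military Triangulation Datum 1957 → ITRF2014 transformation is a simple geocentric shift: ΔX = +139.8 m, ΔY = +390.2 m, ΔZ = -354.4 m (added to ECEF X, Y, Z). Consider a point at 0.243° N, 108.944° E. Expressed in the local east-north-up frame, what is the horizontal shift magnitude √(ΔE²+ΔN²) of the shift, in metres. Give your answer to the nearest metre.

440 m

At φ = 0.243°, λ = 108.944°: sin φ = 0.004241, cos φ = 0.999991, sin λ = 0.945836, cos λ = -0.324644.
ΔE = −sin λ·ΔX + cos λ·ΔY = −(0.945836)·(139.8) + (-0.324644)·(390.2) = -258.90 m.
ΔN = −sin φ cos λ·ΔX − sin φ sin λ·ΔY + cos φ·ΔZ = −(0.004241)(-0.324644)(139.8) − (0.004241)(0.945836)(390.2) + (0.999991)(-354.4) = -355.77 m.
Horizontal magnitude = √(ΔE² + ΔN²) = √((-258.90)² + (-355.77)²) = 440.00 m.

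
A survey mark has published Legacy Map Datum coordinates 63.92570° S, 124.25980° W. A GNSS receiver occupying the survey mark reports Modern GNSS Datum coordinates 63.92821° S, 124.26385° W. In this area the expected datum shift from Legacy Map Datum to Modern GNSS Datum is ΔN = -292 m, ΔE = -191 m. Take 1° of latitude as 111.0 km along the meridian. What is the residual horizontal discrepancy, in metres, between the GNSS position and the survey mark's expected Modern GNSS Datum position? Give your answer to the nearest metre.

15 m

Observed coordinate differences: Δφ = -0.00251°, Δλ = -0.00405°.
Converting to metres (1° lat = 111000 m, cos φ = 0.439536): observed ΔN = -278.6 m, observed ΔE = -197.6 m.
Subtracting the expected shift leaves a residual of -278.6 − (-292) = 13.4 m north and -197.6 − (-191) = -6.6 m east.
Residual distance = √(13.4² + (-6.6)²) = 14.9 m.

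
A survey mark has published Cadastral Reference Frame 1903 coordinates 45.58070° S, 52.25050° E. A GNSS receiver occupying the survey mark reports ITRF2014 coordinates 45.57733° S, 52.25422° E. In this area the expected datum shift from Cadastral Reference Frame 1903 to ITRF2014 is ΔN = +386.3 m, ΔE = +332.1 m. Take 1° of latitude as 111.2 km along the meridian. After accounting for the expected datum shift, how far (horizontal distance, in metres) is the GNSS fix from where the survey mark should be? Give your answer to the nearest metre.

Observed coordinate differences: Δφ = +0.00337°, Δλ = +0.00372°.
Converting to metres (1° lat = 111200 m, cos φ = 0.699904): observed ΔN = 374.7 m, observed ΔE = 289.5 m.
Subtracting the expected shift leaves a residual of 374.7 − (386.3) = -11.6 m north and 289.5 − (332.1) = -42.6 m east.
Residual distance = √((-11.6)² + (-42.6)²) = 44.1 m.

44 m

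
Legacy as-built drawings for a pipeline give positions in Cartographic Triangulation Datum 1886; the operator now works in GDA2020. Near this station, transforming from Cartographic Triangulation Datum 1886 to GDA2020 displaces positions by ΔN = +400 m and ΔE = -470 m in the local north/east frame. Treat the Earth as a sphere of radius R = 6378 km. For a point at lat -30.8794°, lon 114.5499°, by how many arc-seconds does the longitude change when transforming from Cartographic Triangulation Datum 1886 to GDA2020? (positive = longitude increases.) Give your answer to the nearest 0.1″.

At latitude -30.8794°, cos φ = 0.858249.
One radian of longitude at latitude φ spans R cos φ, so Δλ = ΔE / (R cos φ) = -470.0 / (6378000 × 0.858249) = -8.5862e-05 rad = -17.710″.

Δλ = -17.7″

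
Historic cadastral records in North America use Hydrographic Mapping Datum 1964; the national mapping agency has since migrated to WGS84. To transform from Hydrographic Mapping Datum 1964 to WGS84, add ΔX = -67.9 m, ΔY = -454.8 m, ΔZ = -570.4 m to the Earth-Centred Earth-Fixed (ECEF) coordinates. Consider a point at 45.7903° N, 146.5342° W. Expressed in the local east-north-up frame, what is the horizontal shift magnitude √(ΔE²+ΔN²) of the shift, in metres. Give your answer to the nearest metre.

706 m

At φ = 45.7903°, λ = -146.5342°: sin φ = 0.716793, cos φ = 0.697286, sin λ = -0.551439, cos λ = -0.834215.
ΔE = −sin λ·ΔX + cos λ·ΔY = −(-0.551439)·(-67.9) + (-0.834215)·(-454.8) = 341.96 m.
ΔN = −sin φ cos λ·ΔX − sin φ sin λ·ΔY + cos φ·ΔZ = −(0.716793)(-0.834215)(-67.9) − (0.716793)(-0.551439)(-454.8) + (0.697286)(-570.4) = -618.10 m.
Horizontal magnitude = √(ΔE² + ΔN²) = √(341.96² + (-618.10)²) = 706.39 m.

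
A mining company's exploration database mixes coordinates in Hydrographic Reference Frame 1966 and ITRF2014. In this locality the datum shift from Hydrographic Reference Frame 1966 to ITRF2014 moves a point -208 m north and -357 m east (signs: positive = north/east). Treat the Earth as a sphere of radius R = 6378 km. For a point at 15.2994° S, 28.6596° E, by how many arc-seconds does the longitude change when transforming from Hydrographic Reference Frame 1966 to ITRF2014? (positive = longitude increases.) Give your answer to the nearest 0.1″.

Δλ = -12.0″

At latitude -15.2994°, cos φ = 0.964560.
One radian of longitude at latitude φ spans R cos φ, so Δλ = ΔE / (R cos φ) = -357.0 / (6378000 × 0.964560) = -5.8030e-05 rad = -11.970″.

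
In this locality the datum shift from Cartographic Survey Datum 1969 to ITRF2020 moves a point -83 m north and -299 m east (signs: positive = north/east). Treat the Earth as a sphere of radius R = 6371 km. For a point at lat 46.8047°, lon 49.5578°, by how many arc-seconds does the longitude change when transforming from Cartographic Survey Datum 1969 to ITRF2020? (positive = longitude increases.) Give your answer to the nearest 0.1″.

Δλ = -14.1″

At latitude 46.8047°, cos φ = 0.684487.
One radian of longitude at latitude φ spans R cos φ, so Δλ = ΔE / (R cos φ) = -299.0 / (6371000 × 0.684487) = -6.8564e-05 rad = -14.142″.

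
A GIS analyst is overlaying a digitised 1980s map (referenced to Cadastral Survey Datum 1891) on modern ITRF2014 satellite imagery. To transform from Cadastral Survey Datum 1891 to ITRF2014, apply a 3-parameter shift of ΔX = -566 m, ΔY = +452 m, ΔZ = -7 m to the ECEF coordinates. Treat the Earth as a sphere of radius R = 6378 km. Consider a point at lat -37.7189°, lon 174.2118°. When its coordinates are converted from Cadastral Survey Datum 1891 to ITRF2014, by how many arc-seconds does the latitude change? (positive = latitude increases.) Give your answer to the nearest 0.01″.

sin φ = -0.611788, cos φ = 0.791022, sin λ = 0.100851, cos λ = -0.994902.
North component: ΔN = −sin φ cos λ·ΔX − sin φ sin λ·ΔY + cos φ·ΔZ = −(-0.611788)(-0.994902)(-566) − (-0.611788)(0.100851)(452) + (0.791022)(-7) = 366.86 m.
1° of latitude spans πR/180 = 111317 m, so Δφ = 366.86 / 111317 × 3600 = 11.864″.

Δφ = 11.86″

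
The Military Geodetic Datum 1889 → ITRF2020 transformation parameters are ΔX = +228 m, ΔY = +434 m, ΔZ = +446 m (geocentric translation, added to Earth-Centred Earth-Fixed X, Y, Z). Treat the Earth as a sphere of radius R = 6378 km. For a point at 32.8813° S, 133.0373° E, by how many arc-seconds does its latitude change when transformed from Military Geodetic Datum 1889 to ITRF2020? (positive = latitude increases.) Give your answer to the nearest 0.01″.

sin φ = -0.542900, cos φ = 0.839797, sin λ = 0.730910, cos λ = -0.682474.
North component: ΔN = −sin φ cos λ·ΔX − sin φ sin λ·ΔY + cos φ·ΔZ = −(-0.542900)(-0.682474)(228) − (-0.542900)(0.730910)(434) + (0.839797)(446) = 462.29 m.
1° of latitude spans πR/180 = 111317 m, so Δφ = 462.29 / 111317 × 3600 = 14.950″.

Δφ = 14.95″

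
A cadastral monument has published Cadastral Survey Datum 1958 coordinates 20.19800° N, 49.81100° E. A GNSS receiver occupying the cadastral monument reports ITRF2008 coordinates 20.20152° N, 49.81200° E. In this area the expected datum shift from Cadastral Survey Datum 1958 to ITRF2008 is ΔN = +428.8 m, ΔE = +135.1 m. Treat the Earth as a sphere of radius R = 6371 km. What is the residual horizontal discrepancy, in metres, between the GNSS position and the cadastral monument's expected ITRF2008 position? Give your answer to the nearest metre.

48 m

Observed coordinate differences: Δφ = +0.00352°, Δλ = +0.00100°.
Converting to metres (1° lat = 111195 m, cos φ = 0.938505): observed ΔN = 391.4 m, observed ΔE = 104.4 m.
Subtracting the expected shift leaves a residual of 391.4 − (428.8) = -37.4 m north and 104.4 − (135.1) = -30.7 m east.
Residual distance = √((-37.4)² + (-30.7)²) = 48.4 m.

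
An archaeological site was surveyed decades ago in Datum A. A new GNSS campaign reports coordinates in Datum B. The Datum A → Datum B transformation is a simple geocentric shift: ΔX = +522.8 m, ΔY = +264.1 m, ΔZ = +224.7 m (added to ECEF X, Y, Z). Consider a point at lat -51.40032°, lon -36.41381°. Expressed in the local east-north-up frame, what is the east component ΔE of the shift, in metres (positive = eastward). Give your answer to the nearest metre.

ΔE = 523 m

At φ = -51.40032°, λ = -36.41381°: sin φ = -0.781524, cos φ = 0.623875, sin λ = -0.593613, cos λ = 0.804751.
ΔE = −sin λ·ΔX + cos λ·ΔY = −(-0.593613)·(522.8) + (0.804751)·(264.1) = 522.88 m.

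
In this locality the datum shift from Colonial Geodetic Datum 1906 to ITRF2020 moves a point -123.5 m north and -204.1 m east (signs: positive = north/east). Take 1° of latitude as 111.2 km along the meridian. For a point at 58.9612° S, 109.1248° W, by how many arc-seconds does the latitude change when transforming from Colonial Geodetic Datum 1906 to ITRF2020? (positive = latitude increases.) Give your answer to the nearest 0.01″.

1° of latitude = 111.2 km, so Δφ = -123.5 / 111200 = -0.0011106° = -3.998″.

Δφ = -4.00″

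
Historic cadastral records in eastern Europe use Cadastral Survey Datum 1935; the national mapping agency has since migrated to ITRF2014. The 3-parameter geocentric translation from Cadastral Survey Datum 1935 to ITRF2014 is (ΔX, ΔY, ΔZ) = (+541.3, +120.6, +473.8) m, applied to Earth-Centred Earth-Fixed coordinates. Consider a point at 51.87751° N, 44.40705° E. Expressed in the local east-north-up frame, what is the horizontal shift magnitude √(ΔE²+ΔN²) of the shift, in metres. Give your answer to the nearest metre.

303 m

The local east axis at (φ, λ) is (−sin λ, cos λ, 0), so ΔE = −sin(44.40705°)·541.3 + cos(44.40705°)·120.6 = -292.62 m.
The local north axis is (−sin φ cos λ, −sin φ sin λ, cos φ), giving ΔN = -304.212 − 66.389 + 292.498 = -78.10 m.
Horizontal magnitude = √(ΔE² + ΔN²) = √((-292.62)² + (-78.10)²) = 302.86 m.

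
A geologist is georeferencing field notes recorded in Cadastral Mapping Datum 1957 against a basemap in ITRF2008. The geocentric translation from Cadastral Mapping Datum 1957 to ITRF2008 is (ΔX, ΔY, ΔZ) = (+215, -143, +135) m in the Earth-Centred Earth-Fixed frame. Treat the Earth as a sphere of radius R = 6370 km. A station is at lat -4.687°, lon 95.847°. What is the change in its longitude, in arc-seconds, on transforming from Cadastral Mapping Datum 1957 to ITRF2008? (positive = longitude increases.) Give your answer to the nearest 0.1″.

Δλ = -6.5″

sin φ = -0.081712, cos φ = 0.996656, sin λ = 0.994797, cos λ = -0.101872.
East component: ΔE = −sin λ·ΔX + cos λ·ΔY = −(0.994797)(215) + (-0.101872)(-143) = -199.31 m.
1° of latitude spans πR/180 = 111177 m; at latitude φ, 1° of longitude spans that × cos φ = 110805.7 m, so Δλ = -199.31 / 110805.7 × 3600 = -6.476″.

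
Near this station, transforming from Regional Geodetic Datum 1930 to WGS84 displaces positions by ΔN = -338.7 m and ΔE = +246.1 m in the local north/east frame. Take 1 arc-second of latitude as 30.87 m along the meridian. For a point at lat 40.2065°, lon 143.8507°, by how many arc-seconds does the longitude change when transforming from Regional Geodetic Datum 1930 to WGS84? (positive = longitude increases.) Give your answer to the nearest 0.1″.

Δλ = 10.4″

At latitude 40.2065°, cos φ = 0.763723.
1″ of longitude at this latitude = 30.87 × cos φ = 23.5761 m, so Δλ = 246.1 / 23.5761 = 10.439″.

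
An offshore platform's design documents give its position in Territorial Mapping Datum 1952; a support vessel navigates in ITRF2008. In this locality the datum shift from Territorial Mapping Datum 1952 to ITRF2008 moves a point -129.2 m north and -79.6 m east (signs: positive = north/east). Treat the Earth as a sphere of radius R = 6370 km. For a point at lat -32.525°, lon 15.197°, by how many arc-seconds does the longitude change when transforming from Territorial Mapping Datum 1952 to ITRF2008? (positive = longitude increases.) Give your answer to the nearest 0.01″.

At latitude -32.525°, cos φ = 0.843157.
One radian of longitude at latitude φ spans R cos φ, so Δλ = ΔE / (R cos φ) = -79.6 / (6370000 × 0.843157) = -1.4821e-05 rad = -3.057″.

Δλ = -3.06″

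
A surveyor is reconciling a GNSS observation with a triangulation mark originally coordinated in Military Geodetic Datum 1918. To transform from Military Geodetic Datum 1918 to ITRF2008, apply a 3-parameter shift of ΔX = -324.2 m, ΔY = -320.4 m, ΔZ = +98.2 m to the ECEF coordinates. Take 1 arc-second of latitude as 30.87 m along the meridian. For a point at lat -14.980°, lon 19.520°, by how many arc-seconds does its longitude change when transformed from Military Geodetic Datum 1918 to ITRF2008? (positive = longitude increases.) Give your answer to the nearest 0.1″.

sin φ = -0.258482, cos φ = 0.966016, sin λ = 0.334136, cos λ = 0.942525.
East component: ΔE = −sin λ·ΔX + cos λ·ΔY = −(0.334136)(-324.2) + (0.942525)(-320.4) = -193.66 m.
1° of latitude spans 3600 × 30.87 = 111132 m; at latitude φ, 1° of longitude spans that × cos φ = 107355.3 m, so Δλ = -193.66 / 107355.3 × 3600 = -6.494″.

Δλ = -6.5″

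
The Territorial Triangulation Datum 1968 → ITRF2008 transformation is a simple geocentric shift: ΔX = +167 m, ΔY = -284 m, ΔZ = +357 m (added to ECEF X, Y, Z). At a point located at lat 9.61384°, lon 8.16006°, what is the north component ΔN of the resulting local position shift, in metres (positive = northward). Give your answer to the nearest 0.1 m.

The local north axis is (−sin φ cos λ, −sin φ sin λ, cos φ), giving ΔN = -27.608 + 6.732 + 351.986 = 331.11 m.

ΔN = 331.1 m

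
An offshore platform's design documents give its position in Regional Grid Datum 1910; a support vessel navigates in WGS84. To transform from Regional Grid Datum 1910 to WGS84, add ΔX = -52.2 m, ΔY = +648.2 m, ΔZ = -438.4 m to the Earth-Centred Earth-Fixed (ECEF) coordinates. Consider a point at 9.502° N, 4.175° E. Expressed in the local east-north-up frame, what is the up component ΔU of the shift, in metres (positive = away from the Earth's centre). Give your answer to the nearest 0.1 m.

At φ = 9.502°, λ = 4.175°: sin φ = 0.165082, cos φ = 0.986280, sin λ = 0.072803, cos λ = 0.997346.
ΔU = cos φ cos λ·ΔX + cos φ sin λ·ΔY + sin φ·ΔZ = (0.986280)(0.997346)(-52.2) + (0.986280)(0.072803)(648.2) + (0.165082)(-438.4) = -77.18 m.

ΔU = -77.2 m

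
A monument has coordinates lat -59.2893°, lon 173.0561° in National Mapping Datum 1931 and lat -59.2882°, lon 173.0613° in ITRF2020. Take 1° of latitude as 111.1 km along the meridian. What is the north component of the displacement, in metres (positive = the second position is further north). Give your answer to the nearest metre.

Δφ = -59.2882° − -59.2893° = +0.0011°; Δλ = 173.0613° − 173.0561° = +0.0052°.
ΔN = Δφ × 111100 = 122.2 m; ΔE = Δλ × 111100 × cos(-59.2893°) = +0.0052 × 111100 × 0.510703 = 295.0 m.

ΔN = 122 m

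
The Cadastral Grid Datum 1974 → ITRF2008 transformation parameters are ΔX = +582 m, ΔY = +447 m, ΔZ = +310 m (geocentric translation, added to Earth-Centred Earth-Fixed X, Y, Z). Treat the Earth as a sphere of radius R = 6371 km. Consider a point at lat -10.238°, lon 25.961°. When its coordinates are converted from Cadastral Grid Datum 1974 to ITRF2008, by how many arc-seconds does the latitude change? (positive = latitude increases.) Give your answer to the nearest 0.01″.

sin φ = -0.177737, cos φ = 0.984078, sin λ = 0.437759, cos λ = 0.899092.
North component: ΔN = −sin φ cos λ·ΔX − sin φ sin λ·ΔY + cos φ·ΔZ = −(-0.177737)(0.899092)(582) − (-0.177737)(0.437759)(447) + (0.984078)(310) = 432.85 m.
1° of latitude spans πR/180 = 111195 m, so Δφ = 432.85 / 111195 × 3600 = 14.014″.

Δφ = 14.01″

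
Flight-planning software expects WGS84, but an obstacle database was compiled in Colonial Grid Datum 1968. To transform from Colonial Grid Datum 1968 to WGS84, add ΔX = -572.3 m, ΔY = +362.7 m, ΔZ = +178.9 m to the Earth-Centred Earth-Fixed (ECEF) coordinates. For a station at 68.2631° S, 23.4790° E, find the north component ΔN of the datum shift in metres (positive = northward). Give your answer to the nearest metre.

ΔN = -287 m

At φ = -68.2631°, λ = 23.4790°: sin φ = -0.928894, cos φ = 0.370345, sin λ = 0.398413, cos λ = 0.917206.
ΔN = −sin φ cos λ·ΔX − sin φ sin λ·ΔY + cos φ·ΔZ = −(-0.928894)(0.917206)(-572.3) − (-0.928894)(0.398413)(362.7) + (0.370345)(178.9) = -287.11 m.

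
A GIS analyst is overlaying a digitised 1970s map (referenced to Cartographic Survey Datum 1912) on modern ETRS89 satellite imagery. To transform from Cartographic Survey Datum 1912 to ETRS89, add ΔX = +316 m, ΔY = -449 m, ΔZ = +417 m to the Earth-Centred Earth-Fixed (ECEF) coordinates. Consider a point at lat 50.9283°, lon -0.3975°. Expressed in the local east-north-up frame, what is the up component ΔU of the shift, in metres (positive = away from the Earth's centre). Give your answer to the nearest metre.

ΔU = 525 m

At φ = 50.9283°, λ = -0.3975°: sin φ = 0.776358, cos φ = 0.630292, sin λ = -0.006938, cos λ = 0.999976.
ΔU = cos φ cos λ·ΔX + cos φ sin λ·ΔY + sin φ·ΔZ = (0.630292)(0.999976)(316) + (0.630292)(-0.006938)(-449) + (0.776358)(417) = 524.87 m.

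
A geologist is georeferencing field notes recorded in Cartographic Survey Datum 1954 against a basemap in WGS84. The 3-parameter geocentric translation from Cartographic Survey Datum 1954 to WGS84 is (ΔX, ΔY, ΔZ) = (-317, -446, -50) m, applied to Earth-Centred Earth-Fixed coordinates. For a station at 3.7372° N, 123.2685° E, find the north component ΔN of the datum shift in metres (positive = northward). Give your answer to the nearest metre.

ΔN = -37 m

At φ = 3.7372°, λ = 123.2685°: sin φ = 0.065180, cos φ = 0.997874, sin λ = 0.836109, cos λ = -0.548563.
ΔN = −sin φ cos λ·ΔX − sin φ sin λ·ΔY + cos φ·ΔZ = −(0.065180)(-0.548563)(-317) − (0.065180)(0.836109)(-446) + (0.997874)(-50) = -36.92 m.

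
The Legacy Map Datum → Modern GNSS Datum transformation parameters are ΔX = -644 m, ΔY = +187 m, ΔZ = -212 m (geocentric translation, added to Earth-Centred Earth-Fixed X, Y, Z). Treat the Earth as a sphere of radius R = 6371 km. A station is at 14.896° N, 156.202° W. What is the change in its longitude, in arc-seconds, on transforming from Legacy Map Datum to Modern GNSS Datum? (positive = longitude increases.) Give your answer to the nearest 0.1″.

sin φ = 0.257065, cos φ = 0.966394, sin λ = -0.403513, cos λ = -0.914974.
East component: ΔE = −sin λ·ΔX + cos λ·ΔY = −(-0.403513)(-644) + (-0.914974)(187) = -430.96 m.
1° of latitude spans πR/180 = 111195 m; at latitude φ, 1° of longitude spans that × cos φ = 107458.1 m, so Δλ = -430.96 / 107458.1 × 3600 = -14.438″.

Δλ = -14.4″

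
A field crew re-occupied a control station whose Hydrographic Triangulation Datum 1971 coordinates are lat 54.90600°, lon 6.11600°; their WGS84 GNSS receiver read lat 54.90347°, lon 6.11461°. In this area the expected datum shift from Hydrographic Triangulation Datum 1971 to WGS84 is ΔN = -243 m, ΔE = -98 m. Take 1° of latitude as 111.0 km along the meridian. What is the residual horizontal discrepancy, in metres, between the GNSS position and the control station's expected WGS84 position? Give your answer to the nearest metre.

Observed coordinate differences: Δφ = -0.00253°, Δλ = -0.00139°.
Converting to metres (1° lat = 111000 m, cos φ = 0.574920): observed ΔN = -280.8 m, observed ΔE = -88.7 m.
Subtracting the expected shift leaves a residual of -280.8 − (-243) = -37.8 m north and -88.7 − (-98) = 9.3 m east.
Residual distance = √((-37.8)² + 9.3²) = 39.0 m.

39 m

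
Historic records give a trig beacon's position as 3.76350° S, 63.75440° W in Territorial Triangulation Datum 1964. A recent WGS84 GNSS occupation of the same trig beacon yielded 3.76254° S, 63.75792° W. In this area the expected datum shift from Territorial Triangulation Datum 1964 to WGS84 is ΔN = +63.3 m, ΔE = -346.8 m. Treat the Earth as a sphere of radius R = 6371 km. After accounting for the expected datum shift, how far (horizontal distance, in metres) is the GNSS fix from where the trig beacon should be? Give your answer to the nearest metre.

Observed coordinate differences: Δφ = +0.00096°, Δλ = -0.00352°.
Converting to metres (1° lat = 111195 m, cos φ = 0.997843): observed ΔN = 106.7 m, observed ΔE = -390.6 m.
Subtracting the expected shift leaves a residual of 106.7 − (63.3) = 43.4 m north and -390.6 − (-346.8) = -43.8 m east.
Residual distance = √(43.4² + (-43.8)²) = 61.7 m.

62 m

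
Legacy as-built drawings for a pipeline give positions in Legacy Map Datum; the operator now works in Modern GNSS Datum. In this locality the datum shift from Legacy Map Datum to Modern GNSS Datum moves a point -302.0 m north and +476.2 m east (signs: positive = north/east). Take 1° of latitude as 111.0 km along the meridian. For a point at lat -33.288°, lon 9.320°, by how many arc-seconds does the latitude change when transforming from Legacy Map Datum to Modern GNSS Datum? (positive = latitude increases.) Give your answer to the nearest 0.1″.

1° of latitude = 111.0 km, so Δφ = -302.0 / 111000 = -0.0027207° = -9.795″.

Δφ = -9.8″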